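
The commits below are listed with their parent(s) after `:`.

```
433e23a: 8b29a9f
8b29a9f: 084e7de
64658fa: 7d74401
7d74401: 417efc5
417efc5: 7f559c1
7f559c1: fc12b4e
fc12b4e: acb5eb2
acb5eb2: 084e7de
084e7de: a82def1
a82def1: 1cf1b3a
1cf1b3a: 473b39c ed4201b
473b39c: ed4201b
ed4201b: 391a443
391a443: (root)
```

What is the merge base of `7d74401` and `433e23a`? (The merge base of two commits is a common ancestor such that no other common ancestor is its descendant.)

084e7de

Ancestors of 7d74401: {084e7de, 1cf1b3a, 391a443, 417efc5, 473b39c, 7d74401, 7f559c1, a82def1, acb5eb2, ed4201b, fc12b4e}.
Ancestors of 433e23a: {084e7de, 1cf1b3a, 391a443, 433e23a, 473b39c, 8b29a9f, a82def1, ed4201b}.
Common ancestors: {084e7de, 1cf1b3a, 391a443, 473b39c, a82def1, ed4201b}.
Among these, 084e7de is not an ancestor of any other common ancestor — it is the merge base.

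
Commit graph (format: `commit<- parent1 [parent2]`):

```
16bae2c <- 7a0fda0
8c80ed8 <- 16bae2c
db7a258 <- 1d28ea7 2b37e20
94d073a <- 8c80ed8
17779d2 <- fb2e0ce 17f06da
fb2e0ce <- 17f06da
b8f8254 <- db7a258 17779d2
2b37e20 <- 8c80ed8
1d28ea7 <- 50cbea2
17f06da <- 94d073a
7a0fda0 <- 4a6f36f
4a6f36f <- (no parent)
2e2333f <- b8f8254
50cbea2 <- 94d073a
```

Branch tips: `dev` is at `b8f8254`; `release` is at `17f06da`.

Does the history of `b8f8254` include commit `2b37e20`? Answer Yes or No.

Yes

Ancestors of b8f8254 (commits reachable by following parents): {16bae2c, 17779d2, 17f06da, 1d28ea7, 2b37e20, 4a6f36f, 50cbea2, 7a0fda0, 8c80ed8, 94d073a, b8f8254, db7a258, fb2e0ce}.
2b37e20 is in that set, so it is an ancestor of b8f8254.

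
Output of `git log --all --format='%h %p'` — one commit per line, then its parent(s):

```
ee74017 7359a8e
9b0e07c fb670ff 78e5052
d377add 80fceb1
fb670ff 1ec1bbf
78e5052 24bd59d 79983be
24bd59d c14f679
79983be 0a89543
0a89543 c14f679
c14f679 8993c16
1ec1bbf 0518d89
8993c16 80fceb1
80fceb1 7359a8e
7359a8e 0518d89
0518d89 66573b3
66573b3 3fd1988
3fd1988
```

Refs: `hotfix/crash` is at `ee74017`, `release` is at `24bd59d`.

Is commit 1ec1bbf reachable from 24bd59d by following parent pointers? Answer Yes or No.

Ancestors of 24bd59d: {0518d89, 24bd59d, 3fd1988, 66573b3, 7359a8e, 80fceb1, 8993c16, c14f679}.
1ec1bbf is not in that set, so it is not an ancestor of 24bd59d.

No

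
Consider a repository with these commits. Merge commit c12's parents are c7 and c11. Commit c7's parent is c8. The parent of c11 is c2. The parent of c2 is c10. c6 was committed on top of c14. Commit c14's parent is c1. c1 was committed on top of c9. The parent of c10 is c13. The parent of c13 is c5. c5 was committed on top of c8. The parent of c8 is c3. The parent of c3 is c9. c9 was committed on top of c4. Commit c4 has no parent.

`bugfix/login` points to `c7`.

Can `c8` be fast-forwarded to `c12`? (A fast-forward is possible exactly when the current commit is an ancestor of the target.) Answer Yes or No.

Yes

A fast-forward from c8 to c12 is possible iff c8 is an ancestor of c12.
Ancestors of c12: {c10, c11, c12, c13, c2, c3, c4, c5, c7, c8, c9}.
c8 is among them, so fast-forward is possible.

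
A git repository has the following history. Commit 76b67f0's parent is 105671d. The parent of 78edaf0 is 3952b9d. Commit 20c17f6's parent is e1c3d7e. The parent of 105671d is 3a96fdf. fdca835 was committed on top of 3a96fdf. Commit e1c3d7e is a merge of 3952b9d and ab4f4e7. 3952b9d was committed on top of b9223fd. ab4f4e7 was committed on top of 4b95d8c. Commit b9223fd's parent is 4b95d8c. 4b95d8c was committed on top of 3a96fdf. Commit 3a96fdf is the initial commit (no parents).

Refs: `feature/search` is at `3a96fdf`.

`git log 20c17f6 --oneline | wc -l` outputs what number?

Walking parent pointers from 20c17f6: reachable set = {20c17f6, 3952b9d, 3a96fdf, 4b95d8c, ab4f4e7, b9223fd, e1c3d7e}.
That is 7 commits.

7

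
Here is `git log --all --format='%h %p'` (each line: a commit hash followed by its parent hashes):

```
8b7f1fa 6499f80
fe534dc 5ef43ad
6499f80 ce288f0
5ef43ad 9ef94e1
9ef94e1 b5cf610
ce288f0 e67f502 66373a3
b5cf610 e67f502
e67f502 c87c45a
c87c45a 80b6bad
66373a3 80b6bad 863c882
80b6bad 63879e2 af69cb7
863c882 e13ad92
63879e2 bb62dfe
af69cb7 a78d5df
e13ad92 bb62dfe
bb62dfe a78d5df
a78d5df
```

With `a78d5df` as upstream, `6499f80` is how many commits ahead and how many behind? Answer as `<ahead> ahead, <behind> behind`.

Reachable from 6499f80: {63879e2, 6499f80, 66373a3, 80b6bad, 863c882, a78d5df, af69cb7, bb62dfe, c87c45a, ce288f0, e13ad92, e67f502}.
Reachable from a78d5df: {a78d5df}.
Only in 6499f80's history (ahead): {63879e2, 6499f80, 66373a3, 80b6bad, 863c882, af69cb7, bb62dfe, c87c45a, ce288f0, e13ad92, e67f502} — 11.
Only in a78d5df's history (behind): {} — 0.

11 ahead, 0 behind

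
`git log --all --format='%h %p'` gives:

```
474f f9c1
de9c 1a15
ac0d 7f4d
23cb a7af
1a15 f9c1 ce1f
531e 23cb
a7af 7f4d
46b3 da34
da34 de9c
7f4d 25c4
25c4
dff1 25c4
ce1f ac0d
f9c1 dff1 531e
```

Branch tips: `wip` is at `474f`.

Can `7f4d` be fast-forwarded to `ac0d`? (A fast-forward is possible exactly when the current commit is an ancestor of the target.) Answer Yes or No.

A fast-forward from 7f4d to ac0d is possible iff 7f4d is an ancestor of ac0d.
Ancestors of ac0d: {25c4, 7f4d, ac0d}.
7f4d is among them, so fast-forward is possible.

Yes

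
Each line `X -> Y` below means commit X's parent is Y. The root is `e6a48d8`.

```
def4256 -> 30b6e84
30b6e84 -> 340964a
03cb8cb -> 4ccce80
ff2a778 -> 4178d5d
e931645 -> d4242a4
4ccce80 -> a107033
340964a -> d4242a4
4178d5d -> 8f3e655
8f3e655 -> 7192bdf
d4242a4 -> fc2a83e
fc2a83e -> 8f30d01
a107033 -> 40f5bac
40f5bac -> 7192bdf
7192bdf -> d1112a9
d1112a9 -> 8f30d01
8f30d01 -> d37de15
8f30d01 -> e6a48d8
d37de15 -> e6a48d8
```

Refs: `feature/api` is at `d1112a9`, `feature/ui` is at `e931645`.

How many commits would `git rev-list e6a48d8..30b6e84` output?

6

Reachable from 30b6e84: {30b6e84, 340964a, 8f30d01, d37de15, d4242a4, e6a48d8, fc2a83e}.
Reachable from e6a48d8: {e6a48d8}.
In 30b6e84's history but not e6a48d8's: {30b6e84, 340964a, 8f30d01, d37de15, d4242a4, fc2a83e} — 6 commits.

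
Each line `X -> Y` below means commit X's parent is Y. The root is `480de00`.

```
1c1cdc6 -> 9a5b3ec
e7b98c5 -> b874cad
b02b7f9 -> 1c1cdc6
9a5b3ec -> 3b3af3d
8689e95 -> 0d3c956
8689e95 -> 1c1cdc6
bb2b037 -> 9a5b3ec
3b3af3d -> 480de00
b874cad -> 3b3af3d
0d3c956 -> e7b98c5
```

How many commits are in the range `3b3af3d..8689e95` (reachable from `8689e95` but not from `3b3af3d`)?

6

Reachable from 8689e95: {0d3c956, 1c1cdc6, 3b3af3d, 480de00, 8689e95, 9a5b3ec, b874cad, e7b98c5}.
Reachable from 3b3af3d: {3b3af3d, 480de00}.
In 8689e95's history but not 3b3af3d's: {0d3c956, 1c1cdc6, 8689e95, 9a5b3ec, b874cad, e7b98c5} — 6 commits.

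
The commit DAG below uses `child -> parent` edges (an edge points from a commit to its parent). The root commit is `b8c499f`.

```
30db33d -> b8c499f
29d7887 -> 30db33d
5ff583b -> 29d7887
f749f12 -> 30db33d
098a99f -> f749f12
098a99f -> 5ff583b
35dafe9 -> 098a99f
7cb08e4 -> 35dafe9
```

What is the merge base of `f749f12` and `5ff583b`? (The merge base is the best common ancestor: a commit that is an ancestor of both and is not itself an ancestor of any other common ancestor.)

30db33d

Ancestors of f749f12: {30db33d, b8c499f, f749f12}.
Ancestors of 5ff583b: {29d7887, 30db33d, 5ff583b, b8c499f}.
Common ancestors: {30db33d, b8c499f}.
Among these, 30db33d is not an ancestor of any other common ancestor — it is the merge base.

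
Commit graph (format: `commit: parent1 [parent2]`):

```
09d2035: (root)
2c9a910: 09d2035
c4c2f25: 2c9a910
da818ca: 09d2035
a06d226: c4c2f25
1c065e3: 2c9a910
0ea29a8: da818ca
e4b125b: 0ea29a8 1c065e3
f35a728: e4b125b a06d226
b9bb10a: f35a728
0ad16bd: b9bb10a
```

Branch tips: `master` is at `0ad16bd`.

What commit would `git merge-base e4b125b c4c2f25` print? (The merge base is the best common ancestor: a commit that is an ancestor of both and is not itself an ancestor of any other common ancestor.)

2c9a910

Ancestors of e4b125b: {09d2035, 0ea29a8, 1c065e3, 2c9a910, da818ca, e4b125b}.
Ancestors of c4c2f25: {09d2035, 2c9a910, c4c2f25}.
Common ancestors: {09d2035, 2c9a910}.
Among these, 2c9a910 is not an ancestor of any other common ancestor — it is the merge base.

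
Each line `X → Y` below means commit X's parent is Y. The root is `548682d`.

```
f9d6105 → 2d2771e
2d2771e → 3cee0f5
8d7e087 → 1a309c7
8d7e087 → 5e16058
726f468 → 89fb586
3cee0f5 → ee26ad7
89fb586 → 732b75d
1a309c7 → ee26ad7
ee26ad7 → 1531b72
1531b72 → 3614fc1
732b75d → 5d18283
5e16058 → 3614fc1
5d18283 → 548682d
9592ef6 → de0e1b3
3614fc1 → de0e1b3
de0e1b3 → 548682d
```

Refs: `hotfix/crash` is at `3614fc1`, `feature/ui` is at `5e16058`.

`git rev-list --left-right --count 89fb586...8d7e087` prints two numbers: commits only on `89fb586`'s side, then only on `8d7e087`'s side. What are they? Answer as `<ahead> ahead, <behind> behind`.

3 ahead, 7 behind

Reachable from 89fb586: {548682d, 5d18283, 732b75d, 89fb586}.
Reachable from 8d7e087: {1531b72, 1a309c7, 3614fc1, 548682d, 5e16058, 8d7e087, de0e1b3, ee26ad7}.
Only in 89fb586's history (ahead): {5d18283, 732b75d, 89fb586} — 3.
Only in 8d7e087's history (behind): {1531b72, 1a309c7, 3614fc1, 5e16058, 8d7e087, de0e1b3, ee26ad7} — 7.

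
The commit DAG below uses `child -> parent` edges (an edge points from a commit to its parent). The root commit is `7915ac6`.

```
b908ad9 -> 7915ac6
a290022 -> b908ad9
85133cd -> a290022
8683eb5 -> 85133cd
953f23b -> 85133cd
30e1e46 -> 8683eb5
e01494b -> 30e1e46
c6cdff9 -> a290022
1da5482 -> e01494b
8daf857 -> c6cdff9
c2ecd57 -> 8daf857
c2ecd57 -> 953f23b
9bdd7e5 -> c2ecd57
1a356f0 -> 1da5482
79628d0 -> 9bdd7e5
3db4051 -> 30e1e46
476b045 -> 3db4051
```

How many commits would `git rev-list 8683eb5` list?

Walking parent pointers from 8683eb5: reachable set = {7915ac6, 85133cd, 8683eb5, a290022, b908ad9}.
That is 5 commits.

5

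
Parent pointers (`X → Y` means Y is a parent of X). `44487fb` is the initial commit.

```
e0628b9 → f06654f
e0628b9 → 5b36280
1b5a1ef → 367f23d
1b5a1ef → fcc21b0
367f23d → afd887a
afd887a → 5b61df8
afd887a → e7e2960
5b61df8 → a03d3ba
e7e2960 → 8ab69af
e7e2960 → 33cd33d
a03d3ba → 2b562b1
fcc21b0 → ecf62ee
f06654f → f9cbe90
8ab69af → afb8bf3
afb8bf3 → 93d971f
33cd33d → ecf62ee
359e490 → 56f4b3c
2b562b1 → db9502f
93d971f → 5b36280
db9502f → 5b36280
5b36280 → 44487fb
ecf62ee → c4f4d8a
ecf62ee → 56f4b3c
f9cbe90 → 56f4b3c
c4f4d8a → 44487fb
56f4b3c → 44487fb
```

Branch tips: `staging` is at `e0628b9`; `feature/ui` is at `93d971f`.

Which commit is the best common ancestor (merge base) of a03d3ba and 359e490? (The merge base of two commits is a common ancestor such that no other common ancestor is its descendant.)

Ancestors of a03d3ba: {2b562b1, 44487fb, 5b36280, a03d3ba, db9502f}.
Ancestors of 359e490: {359e490, 44487fb, 56f4b3c}.
Common ancestors: {44487fb}.
The only common ancestor is 44487fb, so it is the merge base.

44487fb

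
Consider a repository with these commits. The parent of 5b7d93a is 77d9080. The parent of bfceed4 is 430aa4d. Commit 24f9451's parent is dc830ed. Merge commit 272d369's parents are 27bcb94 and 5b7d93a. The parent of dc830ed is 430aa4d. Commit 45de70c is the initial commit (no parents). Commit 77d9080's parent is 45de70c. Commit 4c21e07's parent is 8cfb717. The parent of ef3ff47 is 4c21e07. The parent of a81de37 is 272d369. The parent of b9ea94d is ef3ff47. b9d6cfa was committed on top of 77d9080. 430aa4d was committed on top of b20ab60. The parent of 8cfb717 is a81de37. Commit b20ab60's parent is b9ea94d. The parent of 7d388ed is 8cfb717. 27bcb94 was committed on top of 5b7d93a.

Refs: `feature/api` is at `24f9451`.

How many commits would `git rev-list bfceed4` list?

13

Walking parent pointers from bfceed4: reachable set = {272d369, 27bcb94, 430aa4d, 45de70c, 4c21e07, 5b7d93a, 77d9080, 8cfb717, a81de37, b20ab60, b9ea94d, bfceed4, ef3ff47}.
That is 13 commits.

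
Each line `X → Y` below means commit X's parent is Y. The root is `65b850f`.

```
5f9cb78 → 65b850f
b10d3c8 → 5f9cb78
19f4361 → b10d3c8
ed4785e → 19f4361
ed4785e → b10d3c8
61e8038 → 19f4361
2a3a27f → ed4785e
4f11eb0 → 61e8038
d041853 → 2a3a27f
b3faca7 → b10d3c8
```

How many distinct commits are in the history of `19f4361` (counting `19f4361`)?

4

Walking parent pointers from 19f4361: reachable set = {19f4361, 5f9cb78, 65b850f, b10d3c8}.
That is 4 commits.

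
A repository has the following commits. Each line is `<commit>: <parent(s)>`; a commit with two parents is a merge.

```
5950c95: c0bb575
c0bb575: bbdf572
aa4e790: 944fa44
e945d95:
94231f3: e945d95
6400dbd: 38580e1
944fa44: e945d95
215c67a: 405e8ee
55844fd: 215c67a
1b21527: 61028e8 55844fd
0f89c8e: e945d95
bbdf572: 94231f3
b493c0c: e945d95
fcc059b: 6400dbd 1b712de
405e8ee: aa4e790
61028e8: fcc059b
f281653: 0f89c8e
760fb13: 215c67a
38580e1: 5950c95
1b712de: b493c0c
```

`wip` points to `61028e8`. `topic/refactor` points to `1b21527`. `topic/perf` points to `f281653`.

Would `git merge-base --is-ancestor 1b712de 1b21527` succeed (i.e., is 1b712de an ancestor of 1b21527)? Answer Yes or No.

Yes

Ancestors of 1b21527 (commits reachable by following parents): {1b21527, 1b712de, 215c67a, 38580e1, 405e8ee, 55844fd, 5950c95, 61028e8, 6400dbd, 94231f3, 944fa44, aa4e790, b493c0c, bbdf572, c0bb575, e945d95, fcc059b}.
1b712de is in that set, so it is an ancestor of 1b21527.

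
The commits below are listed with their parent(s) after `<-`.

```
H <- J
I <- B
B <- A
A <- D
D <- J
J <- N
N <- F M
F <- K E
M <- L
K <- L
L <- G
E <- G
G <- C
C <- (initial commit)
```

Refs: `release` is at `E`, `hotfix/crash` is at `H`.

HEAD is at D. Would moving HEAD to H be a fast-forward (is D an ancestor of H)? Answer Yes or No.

A fast-forward from D to H is possible iff D is an ancestor of H.
Ancestors of H: {C, E, F, G, H, J, K, L, M, N}.
D is not among them, so fast-forward is not possible.

No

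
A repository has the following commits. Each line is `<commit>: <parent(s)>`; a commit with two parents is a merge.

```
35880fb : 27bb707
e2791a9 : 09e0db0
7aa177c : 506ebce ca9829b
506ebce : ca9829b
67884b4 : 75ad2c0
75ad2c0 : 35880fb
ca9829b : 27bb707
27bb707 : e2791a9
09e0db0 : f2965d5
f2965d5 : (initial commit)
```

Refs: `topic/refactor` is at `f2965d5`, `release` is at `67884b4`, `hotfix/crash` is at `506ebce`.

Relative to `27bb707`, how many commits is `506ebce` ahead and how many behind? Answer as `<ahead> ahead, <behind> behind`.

2 ahead, 0 behind

Reachable from 506ebce: {09e0db0, 27bb707, 506ebce, ca9829b, e2791a9, f2965d5}.
Reachable from 27bb707: {09e0db0, 27bb707, e2791a9, f2965d5}.
Only in 506ebce's history (ahead): {506ebce, ca9829b} — 2.
Only in 27bb707's history (behind): {} — 0.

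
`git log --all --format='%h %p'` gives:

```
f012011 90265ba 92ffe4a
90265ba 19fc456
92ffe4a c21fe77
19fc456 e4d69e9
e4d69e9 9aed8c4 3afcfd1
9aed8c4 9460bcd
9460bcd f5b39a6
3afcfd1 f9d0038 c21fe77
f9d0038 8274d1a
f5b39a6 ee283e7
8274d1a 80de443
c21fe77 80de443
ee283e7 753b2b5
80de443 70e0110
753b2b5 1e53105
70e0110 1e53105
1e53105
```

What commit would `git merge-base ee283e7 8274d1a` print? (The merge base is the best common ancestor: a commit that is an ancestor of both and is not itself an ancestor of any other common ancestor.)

Ancestors of ee283e7: {1e53105, 753b2b5, ee283e7}.
Ancestors of 8274d1a: {1e53105, 70e0110, 80de443, 8274d1a}.
Common ancestors: {1e53105}.
The only common ancestor is 1e53105, so it is the merge base.

1e53105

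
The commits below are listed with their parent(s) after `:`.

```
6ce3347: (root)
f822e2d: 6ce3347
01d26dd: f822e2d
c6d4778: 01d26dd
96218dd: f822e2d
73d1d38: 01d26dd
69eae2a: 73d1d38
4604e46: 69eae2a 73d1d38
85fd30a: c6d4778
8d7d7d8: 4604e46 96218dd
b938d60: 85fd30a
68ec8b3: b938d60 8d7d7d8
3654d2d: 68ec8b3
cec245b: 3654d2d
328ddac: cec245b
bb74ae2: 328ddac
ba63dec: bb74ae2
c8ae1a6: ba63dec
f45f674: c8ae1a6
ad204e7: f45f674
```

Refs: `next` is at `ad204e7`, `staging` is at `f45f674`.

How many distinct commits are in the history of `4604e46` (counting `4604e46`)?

6

Walking parent pointers from 4604e46: reachable set = {01d26dd, 4604e46, 69eae2a, 6ce3347, 73d1d38, f822e2d}.
That is 6 commits.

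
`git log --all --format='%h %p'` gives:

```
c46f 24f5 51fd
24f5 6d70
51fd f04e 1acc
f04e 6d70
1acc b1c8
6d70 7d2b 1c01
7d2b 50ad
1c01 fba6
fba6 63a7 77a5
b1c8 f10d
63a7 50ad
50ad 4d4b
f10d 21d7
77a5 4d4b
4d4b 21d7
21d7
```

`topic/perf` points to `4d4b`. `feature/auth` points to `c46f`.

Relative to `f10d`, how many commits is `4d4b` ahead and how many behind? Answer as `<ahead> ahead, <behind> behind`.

1 ahead, 1 behind

Reachable from 4d4b: {21d7, 4d4b}.
Reachable from f10d: {21d7, f10d}.
Only in 4d4b's history (ahead): {4d4b} — 1.
Only in f10d's history (behind): {f10d} — 1.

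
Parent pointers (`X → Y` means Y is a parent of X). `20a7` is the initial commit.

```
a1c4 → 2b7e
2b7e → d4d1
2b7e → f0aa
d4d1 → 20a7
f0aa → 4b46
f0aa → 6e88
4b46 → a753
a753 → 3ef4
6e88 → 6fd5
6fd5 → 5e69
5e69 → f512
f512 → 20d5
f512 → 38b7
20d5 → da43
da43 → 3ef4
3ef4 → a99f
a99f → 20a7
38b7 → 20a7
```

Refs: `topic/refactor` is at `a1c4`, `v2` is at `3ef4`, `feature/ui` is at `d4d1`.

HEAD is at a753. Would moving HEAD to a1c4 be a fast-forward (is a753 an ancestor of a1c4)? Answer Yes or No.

Yes

A fast-forward from a753 to a1c4 is possible iff a753 is an ancestor of a1c4.
Ancestors of a1c4: {20a7, 20d5, 2b7e, 38b7, 3ef4, 4b46, 5e69, 6e88, 6fd5, a1c4, a753, a99f, d4d1, da43, f0aa, f512}.
a753 is among them, so fast-forward is possible.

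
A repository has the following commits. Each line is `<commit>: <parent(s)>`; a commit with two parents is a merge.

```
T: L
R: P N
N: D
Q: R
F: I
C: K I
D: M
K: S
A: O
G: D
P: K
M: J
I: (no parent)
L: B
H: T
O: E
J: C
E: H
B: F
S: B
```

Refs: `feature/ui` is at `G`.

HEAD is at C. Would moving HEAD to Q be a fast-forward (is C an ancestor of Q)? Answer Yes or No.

Yes

A fast-forward from C to Q is possible iff C is an ancestor of Q.
Ancestors of Q: {B, C, D, F, I, J, K, M, N, P, Q, R, S}.
C is among them, so fast-forward is possible.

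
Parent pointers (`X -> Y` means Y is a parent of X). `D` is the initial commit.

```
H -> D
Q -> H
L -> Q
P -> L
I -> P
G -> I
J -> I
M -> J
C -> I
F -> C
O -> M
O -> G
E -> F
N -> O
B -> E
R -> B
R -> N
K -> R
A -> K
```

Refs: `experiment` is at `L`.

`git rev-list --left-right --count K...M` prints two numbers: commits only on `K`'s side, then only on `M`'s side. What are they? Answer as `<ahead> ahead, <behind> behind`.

Reachable from K: {B, C, D, E, F, G, H, I, J, K, L, M, N, O, P, Q, R}.
Reachable from M: {D, H, I, J, L, M, P, Q}.
Only in K's history (ahead): {B, C, E, F, G, K, N, O, R} — 9.
Only in M's history (behind): {} — 0.

9 ahead, 0 behind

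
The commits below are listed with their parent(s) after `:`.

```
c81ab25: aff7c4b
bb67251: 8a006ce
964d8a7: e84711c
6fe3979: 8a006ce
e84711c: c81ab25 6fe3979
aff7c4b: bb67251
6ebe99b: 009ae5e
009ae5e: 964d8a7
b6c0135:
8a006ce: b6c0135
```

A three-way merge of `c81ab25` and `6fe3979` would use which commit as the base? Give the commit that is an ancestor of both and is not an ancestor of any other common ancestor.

Ancestors of c81ab25: {8a006ce, aff7c4b, b6c0135, bb67251, c81ab25}.
Ancestors of 6fe3979: {6fe3979, 8a006ce, b6c0135}.
Common ancestors: {8a006ce, b6c0135}.
Among these, 8a006ce is not an ancestor of any other common ancestor — it is the merge base.

8a006ce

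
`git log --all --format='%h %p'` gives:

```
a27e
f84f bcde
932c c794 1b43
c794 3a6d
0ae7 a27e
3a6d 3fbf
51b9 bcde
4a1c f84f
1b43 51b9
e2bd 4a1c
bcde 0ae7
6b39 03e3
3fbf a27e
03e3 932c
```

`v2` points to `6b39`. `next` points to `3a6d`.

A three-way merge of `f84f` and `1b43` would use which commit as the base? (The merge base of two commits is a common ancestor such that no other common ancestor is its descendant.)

Ancestors of f84f: {0ae7, a27e, bcde, f84f}.
Ancestors of 1b43: {0ae7, 1b43, 51b9, a27e, bcde}.
Common ancestors: {0ae7, a27e, bcde}.
Among these, bcde is not an ancestor of any other common ancestor — it is the merge base.

bcde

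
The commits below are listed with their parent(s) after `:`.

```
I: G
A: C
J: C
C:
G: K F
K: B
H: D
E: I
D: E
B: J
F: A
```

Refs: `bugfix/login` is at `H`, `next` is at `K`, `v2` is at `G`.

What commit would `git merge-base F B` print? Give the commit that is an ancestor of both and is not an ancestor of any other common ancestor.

Ancestors of F: {A, C, F}.
Ancestors of B: {B, C, J}.
Common ancestors: {C}.
The only common ancestor is C, so it is the merge base.

C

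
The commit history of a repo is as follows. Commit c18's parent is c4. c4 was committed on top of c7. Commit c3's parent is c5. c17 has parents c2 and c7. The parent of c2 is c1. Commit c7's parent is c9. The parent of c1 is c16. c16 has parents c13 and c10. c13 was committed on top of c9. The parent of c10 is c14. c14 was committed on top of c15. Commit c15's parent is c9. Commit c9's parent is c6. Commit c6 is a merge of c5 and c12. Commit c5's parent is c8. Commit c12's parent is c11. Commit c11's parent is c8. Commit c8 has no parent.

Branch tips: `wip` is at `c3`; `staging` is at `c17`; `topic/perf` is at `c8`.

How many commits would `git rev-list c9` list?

Walking parent pointers from c9: reachable set = {c11, c12, c5, c6, c8, c9}.
That is 6 commits.

6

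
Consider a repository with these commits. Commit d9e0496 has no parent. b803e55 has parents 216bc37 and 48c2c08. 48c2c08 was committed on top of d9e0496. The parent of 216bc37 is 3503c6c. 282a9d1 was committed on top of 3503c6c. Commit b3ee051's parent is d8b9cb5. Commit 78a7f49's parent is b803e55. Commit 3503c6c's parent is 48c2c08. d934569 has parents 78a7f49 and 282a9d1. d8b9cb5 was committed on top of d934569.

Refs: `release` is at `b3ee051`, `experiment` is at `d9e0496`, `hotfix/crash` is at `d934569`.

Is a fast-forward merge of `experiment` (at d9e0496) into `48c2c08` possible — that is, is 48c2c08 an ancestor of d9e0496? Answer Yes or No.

No

A fast-forward from 48c2c08 to d9e0496 is possible iff 48c2c08 is an ancestor of d9e0496.
Ancestors of d9e0496: {d9e0496}.
48c2c08 is not among them, so fast-forward is not possible.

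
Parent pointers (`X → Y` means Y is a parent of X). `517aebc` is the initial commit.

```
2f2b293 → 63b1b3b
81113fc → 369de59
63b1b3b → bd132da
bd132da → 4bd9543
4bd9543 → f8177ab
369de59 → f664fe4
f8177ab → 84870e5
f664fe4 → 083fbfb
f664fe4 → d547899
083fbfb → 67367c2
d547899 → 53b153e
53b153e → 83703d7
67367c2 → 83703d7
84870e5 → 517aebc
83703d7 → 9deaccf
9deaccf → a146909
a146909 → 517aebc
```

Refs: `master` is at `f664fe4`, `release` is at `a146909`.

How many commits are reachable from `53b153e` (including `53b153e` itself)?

5

Walking parent pointers from 53b153e: reachable set = {517aebc, 53b153e, 83703d7, 9deaccf, a146909}.
That is 5 commits.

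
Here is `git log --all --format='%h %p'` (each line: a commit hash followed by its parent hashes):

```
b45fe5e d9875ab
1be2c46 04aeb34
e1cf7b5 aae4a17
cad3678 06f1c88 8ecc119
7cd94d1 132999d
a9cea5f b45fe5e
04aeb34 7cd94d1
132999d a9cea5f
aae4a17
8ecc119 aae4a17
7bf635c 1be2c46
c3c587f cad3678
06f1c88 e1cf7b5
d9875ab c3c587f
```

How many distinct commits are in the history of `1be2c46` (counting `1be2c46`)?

Walking parent pointers from 1be2c46: reachable set = {04aeb34, 06f1c88, 132999d, 1be2c46, 7cd94d1, 8ecc119, a9cea5f, aae4a17, b45fe5e, c3c587f, cad3678, d9875ab, e1cf7b5}.
That is 13 commits.

13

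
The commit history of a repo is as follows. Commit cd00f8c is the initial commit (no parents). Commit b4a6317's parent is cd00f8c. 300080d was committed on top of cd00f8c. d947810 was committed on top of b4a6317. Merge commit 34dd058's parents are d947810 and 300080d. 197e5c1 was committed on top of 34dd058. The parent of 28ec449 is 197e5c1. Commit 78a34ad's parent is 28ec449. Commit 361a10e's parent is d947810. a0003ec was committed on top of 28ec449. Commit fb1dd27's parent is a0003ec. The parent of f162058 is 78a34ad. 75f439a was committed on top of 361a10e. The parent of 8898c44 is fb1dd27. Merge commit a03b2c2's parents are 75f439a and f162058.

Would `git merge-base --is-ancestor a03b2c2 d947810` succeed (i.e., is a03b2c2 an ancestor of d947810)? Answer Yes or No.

Ancestors of d947810: {b4a6317, cd00f8c, d947810}.
a03b2c2 is not in that set, so it is not an ancestor of d947810.

No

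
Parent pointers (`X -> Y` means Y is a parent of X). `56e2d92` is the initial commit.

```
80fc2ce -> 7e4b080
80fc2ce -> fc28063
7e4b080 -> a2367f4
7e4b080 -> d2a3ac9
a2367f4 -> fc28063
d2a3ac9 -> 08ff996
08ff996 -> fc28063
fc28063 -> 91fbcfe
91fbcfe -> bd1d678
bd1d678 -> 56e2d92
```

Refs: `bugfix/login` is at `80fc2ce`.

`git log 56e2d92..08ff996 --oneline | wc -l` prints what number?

4

Reachable from 08ff996: {08ff996, 56e2d92, 91fbcfe, bd1d678, fc28063}.
Reachable from 56e2d92: {56e2d92}.
In 08ff996's history but not 56e2d92's: {08ff996, 91fbcfe, bd1d678, fc28063} — 4 commits.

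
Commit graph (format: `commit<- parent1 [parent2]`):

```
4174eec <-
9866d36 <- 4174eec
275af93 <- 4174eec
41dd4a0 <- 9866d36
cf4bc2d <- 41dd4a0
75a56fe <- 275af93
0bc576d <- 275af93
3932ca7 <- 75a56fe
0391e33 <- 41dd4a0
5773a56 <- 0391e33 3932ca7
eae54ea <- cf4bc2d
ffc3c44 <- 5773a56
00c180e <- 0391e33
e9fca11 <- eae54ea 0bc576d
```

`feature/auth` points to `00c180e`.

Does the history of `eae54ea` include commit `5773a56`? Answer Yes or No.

Ancestors of eae54ea: {4174eec, 41dd4a0, 9866d36, cf4bc2d, eae54ea}.
5773a56 is not in that set, so it is not an ancestor of eae54ea.

No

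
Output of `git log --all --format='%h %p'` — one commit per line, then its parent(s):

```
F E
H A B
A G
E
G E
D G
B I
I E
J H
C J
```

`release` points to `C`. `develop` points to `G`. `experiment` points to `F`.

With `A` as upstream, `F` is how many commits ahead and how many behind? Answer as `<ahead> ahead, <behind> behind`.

1 ahead, 2 behind

Reachable from F: {E, F}.
Reachable from A: {A, E, G}.
Only in F's history (ahead): {F} — 1.
Only in A's history (behind): {A, G} — 2.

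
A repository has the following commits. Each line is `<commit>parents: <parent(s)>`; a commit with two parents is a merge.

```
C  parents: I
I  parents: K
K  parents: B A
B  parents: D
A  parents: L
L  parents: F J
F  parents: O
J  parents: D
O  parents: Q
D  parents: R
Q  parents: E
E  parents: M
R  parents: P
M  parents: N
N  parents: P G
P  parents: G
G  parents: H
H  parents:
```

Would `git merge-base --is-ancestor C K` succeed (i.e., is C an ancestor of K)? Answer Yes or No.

Ancestors of K: {A, B, D, E, F, G, H, J, K, L, M, N, O, P, Q, R}.
C is not in that set, so it is not an ancestor of K.

No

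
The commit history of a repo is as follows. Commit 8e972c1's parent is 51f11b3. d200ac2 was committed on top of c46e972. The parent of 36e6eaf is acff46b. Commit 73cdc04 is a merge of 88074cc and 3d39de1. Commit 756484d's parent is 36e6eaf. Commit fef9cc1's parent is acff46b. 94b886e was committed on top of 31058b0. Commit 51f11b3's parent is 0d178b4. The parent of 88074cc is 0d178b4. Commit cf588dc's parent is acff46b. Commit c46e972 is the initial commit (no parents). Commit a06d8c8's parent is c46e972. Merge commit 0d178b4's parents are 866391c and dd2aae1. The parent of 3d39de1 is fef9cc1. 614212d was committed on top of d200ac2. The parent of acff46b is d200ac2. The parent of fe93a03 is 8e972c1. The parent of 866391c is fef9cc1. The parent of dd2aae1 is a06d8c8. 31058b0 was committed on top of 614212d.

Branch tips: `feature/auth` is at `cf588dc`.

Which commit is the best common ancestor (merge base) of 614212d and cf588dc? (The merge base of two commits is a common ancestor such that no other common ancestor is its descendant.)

Ancestors of 614212d: {614212d, c46e972, d200ac2}.
Ancestors of cf588dc: {acff46b, c46e972, cf588dc, d200ac2}.
Common ancestors: {c46e972, d200ac2}.
Among these, d200ac2 is not an ancestor of any other common ancestor — it is the merge base.

d200ac2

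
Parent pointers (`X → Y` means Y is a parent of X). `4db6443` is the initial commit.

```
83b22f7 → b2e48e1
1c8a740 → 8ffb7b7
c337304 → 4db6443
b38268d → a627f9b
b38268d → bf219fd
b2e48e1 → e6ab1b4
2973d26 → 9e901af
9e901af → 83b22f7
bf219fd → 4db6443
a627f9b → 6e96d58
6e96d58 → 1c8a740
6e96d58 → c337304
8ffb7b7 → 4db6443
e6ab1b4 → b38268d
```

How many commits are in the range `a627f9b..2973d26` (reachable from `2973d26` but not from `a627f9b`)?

7

Reachable from 2973d26: {1c8a740, 2973d26, 4db6443, 6e96d58, 83b22f7, 8ffb7b7, 9e901af, a627f9b, b2e48e1, b38268d, bf219fd, c337304, e6ab1b4}.
Reachable from a627f9b: {1c8a740, 4db6443, 6e96d58, 8ffb7b7, a627f9b, c337304}.
In 2973d26's history but not a627f9b's: {2973d26, 83b22f7, 9e901af, b2e48e1, b38268d, bf219fd, e6ab1b4} — 7 commits.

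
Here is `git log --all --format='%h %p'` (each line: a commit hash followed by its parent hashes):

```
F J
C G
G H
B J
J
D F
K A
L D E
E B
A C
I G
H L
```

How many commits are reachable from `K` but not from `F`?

9

Reachable from K: {A, B, C, D, E, F, G, H, J, K, L}.
Reachable from F: {F, J}.
In K's history but not F's: {A, B, C, D, E, G, H, K, L} — 9 commits.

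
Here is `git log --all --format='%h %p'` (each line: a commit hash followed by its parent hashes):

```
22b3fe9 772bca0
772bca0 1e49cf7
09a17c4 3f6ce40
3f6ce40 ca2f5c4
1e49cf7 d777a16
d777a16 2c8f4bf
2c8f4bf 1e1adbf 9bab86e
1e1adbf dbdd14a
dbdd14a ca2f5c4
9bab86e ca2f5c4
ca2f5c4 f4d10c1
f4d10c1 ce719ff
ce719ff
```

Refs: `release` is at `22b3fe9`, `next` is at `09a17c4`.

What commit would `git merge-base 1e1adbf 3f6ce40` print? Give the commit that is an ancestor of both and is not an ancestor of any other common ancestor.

Ancestors of 1e1adbf: {1e1adbf, ca2f5c4, ce719ff, dbdd14a, f4d10c1}.
Ancestors of 3f6ce40: {3f6ce40, ca2f5c4, ce719ff, f4d10c1}.
Common ancestors: {ca2f5c4, ce719ff, f4d10c1}.
Among these, ca2f5c4 is not an ancestor of any other common ancestor — it is the merge base.

ca2f5c4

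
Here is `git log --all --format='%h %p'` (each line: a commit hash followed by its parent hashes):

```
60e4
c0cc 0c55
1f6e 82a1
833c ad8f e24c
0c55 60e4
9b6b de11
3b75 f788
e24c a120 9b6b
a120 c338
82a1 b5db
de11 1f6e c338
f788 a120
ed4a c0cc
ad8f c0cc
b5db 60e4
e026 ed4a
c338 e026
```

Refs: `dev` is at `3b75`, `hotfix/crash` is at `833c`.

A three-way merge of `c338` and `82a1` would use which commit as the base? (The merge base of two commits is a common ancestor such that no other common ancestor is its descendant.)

Ancestors of c338: {0c55, 60e4, c0cc, c338, e026, ed4a}.
Ancestors of 82a1: {60e4, 82a1, b5db}.
Common ancestors: {60e4}.
The only common ancestor is 60e4, so it is the merge base.

60e4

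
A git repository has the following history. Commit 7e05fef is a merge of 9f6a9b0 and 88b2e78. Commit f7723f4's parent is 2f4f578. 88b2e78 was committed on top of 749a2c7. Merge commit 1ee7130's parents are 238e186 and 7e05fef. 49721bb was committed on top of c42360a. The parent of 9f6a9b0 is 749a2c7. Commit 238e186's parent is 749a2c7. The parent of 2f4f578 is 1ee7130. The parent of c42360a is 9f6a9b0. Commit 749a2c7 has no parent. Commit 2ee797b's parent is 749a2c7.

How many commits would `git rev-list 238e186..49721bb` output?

Reachable from 49721bb: {49721bb, 749a2c7, 9f6a9b0, c42360a}.
Reachable from 238e186: {238e186, 749a2c7}.
In 49721bb's history but not 238e186's: {49721bb, 9f6a9b0, c42360a} — 3 commits.

3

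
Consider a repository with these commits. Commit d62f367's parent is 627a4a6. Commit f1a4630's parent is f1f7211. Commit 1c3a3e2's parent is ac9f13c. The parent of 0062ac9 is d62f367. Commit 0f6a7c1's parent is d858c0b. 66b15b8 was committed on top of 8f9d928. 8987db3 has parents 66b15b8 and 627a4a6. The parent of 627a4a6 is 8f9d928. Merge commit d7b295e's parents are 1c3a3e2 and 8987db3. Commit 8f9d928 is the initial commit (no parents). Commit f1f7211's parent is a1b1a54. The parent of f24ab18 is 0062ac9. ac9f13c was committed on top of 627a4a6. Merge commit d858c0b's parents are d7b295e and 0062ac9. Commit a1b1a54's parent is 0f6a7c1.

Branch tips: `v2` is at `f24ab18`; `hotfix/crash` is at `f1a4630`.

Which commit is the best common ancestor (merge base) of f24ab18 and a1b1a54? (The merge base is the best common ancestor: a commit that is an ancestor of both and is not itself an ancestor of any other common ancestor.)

0062ac9

Ancestors of f24ab18: {0062ac9, 627a4a6, 8f9d928, d62f367, f24ab18}.
Ancestors of a1b1a54: {0062ac9, 0f6a7c1, 1c3a3e2, 627a4a6, 66b15b8, 8987db3, 8f9d928, a1b1a54, ac9f13c, d62f367, d7b295e, d858c0b}.
Common ancestors: {0062ac9, 627a4a6, 8f9d928, d62f367}.
Among these, 0062ac9 is not an ancestor of any other common ancestor — it is the merge base.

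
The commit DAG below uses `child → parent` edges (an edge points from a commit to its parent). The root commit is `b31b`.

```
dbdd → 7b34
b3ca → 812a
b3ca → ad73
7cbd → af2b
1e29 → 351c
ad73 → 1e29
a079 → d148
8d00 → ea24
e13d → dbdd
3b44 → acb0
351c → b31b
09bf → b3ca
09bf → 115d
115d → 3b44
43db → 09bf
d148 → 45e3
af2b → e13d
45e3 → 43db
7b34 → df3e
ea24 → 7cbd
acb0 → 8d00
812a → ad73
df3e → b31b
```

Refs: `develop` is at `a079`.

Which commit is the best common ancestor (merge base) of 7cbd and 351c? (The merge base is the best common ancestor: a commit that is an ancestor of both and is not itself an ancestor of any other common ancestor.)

Ancestors of 7cbd: {7b34, 7cbd, af2b, b31b, dbdd, df3e, e13d}.
Ancestors of 351c: {351c, b31b}.
Common ancestors: {b31b}.
The only common ancestor is b31b, so it is the merge base.

b31b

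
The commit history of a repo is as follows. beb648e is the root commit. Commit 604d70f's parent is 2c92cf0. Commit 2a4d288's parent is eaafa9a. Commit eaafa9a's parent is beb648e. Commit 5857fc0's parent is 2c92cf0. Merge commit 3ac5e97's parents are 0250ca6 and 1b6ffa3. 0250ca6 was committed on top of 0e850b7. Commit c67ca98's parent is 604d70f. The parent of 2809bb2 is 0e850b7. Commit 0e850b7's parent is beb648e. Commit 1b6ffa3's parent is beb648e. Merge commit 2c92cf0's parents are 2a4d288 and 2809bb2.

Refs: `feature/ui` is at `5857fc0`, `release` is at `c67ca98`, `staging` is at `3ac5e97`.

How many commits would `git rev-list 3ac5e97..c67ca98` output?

6

Reachable from c67ca98: {0e850b7, 2809bb2, 2a4d288, 2c92cf0, 604d70f, beb648e, c67ca98, eaafa9a}.
Reachable from 3ac5e97: {0250ca6, 0e850b7, 1b6ffa3, 3ac5e97, beb648e}.
In c67ca98's history but not 3ac5e97's: {2809bb2, 2a4d288, 2c92cf0, 604d70f, c67ca98, eaafa9a} — 6 commits.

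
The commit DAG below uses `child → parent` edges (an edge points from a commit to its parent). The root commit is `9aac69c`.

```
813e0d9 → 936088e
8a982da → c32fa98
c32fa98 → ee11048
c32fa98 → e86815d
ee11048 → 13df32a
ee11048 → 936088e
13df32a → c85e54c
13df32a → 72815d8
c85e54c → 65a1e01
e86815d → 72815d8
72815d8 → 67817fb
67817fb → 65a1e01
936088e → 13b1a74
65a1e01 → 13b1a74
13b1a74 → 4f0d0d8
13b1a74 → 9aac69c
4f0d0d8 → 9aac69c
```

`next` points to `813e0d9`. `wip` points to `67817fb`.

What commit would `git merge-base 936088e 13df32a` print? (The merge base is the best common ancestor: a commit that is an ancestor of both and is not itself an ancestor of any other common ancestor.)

13b1a74

Ancestors of 936088e: {13b1a74, 4f0d0d8, 936088e, 9aac69c}.
Ancestors of 13df32a: {13b1a74, 13df32a, 4f0d0d8, 65a1e01, 67817fb, 72815d8, 9aac69c, c85e54c}.
Common ancestors: {13b1a74, 4f0d0d8, 9aac69c}.
Among these, 13b1a74 is not an ancestor of any other common ancestor — it is the merge base.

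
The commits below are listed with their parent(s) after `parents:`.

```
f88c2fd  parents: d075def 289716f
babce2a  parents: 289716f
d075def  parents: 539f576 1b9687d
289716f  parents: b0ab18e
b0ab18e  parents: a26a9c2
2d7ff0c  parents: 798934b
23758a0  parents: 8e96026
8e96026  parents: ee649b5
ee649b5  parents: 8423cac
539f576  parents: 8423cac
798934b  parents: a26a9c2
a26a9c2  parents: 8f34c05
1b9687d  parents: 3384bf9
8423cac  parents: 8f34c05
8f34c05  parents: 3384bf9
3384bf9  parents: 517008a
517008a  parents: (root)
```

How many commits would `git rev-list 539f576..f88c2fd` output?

Reachable from f88c2fd: {1b9687d, 289716f, 3384bf9, 517008a, 539f576, 8423cac, 8f34c05, a26a9c2, b0ab18e, d075def, f88c2fd}.
Reachable from 539f576: {3384bf9, 517008a, 539f576, 8423cac, 8f34c05}.
In f88c2fd's history but not 539f576's: {1b9687d, 289716f, a26a9c2, b0ab18e, d075def, f88c2fd} — 6 commits.

6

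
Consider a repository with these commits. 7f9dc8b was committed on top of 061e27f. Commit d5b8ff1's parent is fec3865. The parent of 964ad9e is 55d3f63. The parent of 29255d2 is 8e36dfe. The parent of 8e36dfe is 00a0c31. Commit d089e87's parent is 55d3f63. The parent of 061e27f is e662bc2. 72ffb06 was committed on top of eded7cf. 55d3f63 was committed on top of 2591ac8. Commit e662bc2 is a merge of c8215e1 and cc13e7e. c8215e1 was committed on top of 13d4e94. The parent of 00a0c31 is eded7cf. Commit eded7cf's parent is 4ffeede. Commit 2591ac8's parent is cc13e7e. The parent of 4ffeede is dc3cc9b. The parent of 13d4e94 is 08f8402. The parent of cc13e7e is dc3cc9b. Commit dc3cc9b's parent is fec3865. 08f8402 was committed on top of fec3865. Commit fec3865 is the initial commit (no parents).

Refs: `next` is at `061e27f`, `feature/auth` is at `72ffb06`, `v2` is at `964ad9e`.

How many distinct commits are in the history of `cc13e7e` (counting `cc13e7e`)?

3

Walking parent pointers from cc13e7e: reachable set = {cc13e7e, dc3cc9b, fec3865}.
That is 3 commits.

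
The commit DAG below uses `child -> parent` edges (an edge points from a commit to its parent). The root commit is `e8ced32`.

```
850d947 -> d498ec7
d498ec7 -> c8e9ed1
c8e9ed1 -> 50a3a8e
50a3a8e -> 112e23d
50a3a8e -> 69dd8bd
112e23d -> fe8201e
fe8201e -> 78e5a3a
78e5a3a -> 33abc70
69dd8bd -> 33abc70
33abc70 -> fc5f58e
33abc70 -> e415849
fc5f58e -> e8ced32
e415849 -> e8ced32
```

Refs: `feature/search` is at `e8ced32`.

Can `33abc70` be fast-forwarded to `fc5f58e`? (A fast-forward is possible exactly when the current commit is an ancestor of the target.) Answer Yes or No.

A fast-forward from 33abc70 to fc5f58e is possible iff 33abc70 is an ancestor of fc5f58e.
Ancestors of fc5f58e: {e8ced32, fc5f58e}.
33abc70 is not among them, so fast-forward is not possible.

No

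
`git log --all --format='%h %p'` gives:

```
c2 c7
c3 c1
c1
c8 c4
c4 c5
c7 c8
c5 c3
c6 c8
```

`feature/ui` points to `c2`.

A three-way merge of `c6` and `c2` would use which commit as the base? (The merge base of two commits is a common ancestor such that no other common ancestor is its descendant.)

Ancestors of c6: {c1, c3, c4, c5, c6, c8}.
Ancestors of c2: {c1, c2, c3, c4, c5, c7, c8}.
Common ancestors: {c1, c3, c4, c5, c8}.
Among these, c8 is not an ancestor of any other common ancestor — it is the merge base.

c8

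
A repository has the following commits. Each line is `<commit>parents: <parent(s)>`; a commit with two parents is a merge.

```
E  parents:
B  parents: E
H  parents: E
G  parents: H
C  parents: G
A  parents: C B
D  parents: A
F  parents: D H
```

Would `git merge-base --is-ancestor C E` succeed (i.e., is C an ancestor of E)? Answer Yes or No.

No

Ancestors of E: {E}.
C is not in that set, so it is not an ancestor of E.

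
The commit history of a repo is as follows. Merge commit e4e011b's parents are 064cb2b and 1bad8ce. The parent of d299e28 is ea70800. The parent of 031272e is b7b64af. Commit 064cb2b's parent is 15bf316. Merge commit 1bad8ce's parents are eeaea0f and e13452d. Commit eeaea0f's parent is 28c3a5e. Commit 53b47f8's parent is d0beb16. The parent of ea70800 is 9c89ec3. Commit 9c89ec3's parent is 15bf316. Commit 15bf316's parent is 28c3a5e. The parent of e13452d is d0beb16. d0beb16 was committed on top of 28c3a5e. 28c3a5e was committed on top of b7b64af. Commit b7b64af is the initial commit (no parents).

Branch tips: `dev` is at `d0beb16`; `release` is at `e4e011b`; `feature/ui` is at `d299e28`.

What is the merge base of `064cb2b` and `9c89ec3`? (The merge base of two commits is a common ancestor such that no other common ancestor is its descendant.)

Ancestors of 064cb2b: {064cb2b, 15bf316, 28c3a5e, b7b64af}.
Ancestors of 9c89ec3: {15bf316, 28c3a5e, 9c89ec3, b7b64af}.
Common ancestors: {15bf316, 28c3a5e, b7b64af}.
Among these, 15bf316 is not an ancestor of any other common ancestor — it is the merge base.

15bf316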